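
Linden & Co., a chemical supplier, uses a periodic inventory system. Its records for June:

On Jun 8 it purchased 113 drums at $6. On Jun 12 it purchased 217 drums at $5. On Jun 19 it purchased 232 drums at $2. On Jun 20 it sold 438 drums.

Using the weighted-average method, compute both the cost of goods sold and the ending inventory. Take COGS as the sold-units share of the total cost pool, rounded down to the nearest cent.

Jun 20, sell 438: 438/562 × $2,227.00 → $1,735.63
Ending inventory (cost pool remaining) = $491.37

COGS = $1,735.63; ending inventory = $491.37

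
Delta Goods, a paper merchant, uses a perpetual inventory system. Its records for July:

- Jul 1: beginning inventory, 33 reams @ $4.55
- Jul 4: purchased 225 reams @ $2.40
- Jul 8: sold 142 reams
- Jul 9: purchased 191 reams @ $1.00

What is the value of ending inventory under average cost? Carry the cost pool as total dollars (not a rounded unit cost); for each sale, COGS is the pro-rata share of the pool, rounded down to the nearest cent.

After Jul 1: 33 on hand, pool $150.15 (≈ $4.5500 each)
After Jul 4: 258 on hand, pool $690.15 (≈ $2.6750 each)
Jul 8, sell 142: 142/258 × $690.15 → $379.85
After Jul 9: 307 on hand, pool $501.30 (≈ $1.6329 each)
Ending inventory (cost pool remaining) = $501.30

Ending inventory = $501.30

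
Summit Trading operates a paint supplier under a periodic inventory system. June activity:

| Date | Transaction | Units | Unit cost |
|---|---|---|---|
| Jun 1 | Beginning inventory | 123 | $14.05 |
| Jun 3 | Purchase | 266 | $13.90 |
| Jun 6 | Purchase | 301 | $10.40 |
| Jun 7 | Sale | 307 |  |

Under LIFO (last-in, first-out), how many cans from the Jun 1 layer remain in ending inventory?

Jun 7, 307 sold [LIFO — newest first]: 301 @ $10.40 + 6 @ $13.90 = $3,213.80
Ending inventory: 123 @ $14.05 + 260 @ $13.90 = $5,342.15
Check: goods available $8,555.95 = COGS $3,213.80 + ending $5,342.15

123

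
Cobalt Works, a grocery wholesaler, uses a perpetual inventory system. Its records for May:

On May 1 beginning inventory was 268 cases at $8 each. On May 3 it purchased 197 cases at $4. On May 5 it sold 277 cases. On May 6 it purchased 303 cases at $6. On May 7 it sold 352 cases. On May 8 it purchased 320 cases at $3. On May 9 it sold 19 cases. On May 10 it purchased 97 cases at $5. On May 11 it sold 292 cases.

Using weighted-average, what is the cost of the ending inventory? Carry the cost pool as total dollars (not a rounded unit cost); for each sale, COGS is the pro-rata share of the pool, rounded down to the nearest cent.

Ending inventory = $1,013.00

After May 1: 268 on hand, pool $2,144.00 (≈ $8.0000 each)
After May 3: 465 on hand, pool $2,932.00 (≈ $6.3054 each)
May 5, sell 277: 277/465 × $2,932.00 → $1,746.58
After May 6: 491 on hand, pool $3,003.42 (≈ $6.1169 each)
May 7, sell 352: 352/491 × $3,003.42 → $2,153.16
After May 8: 459 on hand, pool $1,810.26 (≈ $3.9439 each)
May 9, sell 19: 19/459 × $1,810.26 → $74.93
After May 10: 537 on hand, pool $2,220.33 (≈ $4.1347 each)
May 11, sell 292: 292/537 × $2,220.33 → $1,207.33
Total COGS = $1,746.58 + $2,153.16 + $74.93 + $1,207.33 = $5,182.00
Ending inventory (cost pool remaining) = $1,013.00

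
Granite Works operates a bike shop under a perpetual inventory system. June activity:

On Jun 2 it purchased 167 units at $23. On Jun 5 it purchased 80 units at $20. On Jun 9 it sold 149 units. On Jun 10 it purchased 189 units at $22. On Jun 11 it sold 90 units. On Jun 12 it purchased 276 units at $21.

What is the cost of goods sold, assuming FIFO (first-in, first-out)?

Jun 9, 149 sold [FIFO — oldest first]: 149 @ $23 = $3,427
Jun 11, 90 sold [FIFO — oldest first]: 18 @ $23 + 72 @ $20 = $1,854
Total COGS = $3,427 + $1,854 = $5,281
Ending inventory: 8 @ $20 + 189 @ $22 + 276 @ $21 = $10,114
Check: goods available $15,395 = COGS $5,281 + ending $10,114

COGS = $5,281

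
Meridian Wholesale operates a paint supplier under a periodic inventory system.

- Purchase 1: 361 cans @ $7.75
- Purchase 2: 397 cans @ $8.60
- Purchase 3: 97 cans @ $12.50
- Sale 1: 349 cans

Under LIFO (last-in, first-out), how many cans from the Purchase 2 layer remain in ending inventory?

Sale 1 (349) [LIFO — newest first]: 97 @ $12.50 + 252 @ $8.60 = $3,379.70
Ending inventory: 361 @ $7.75 + 145 @ $8.60 = $4,044.75

145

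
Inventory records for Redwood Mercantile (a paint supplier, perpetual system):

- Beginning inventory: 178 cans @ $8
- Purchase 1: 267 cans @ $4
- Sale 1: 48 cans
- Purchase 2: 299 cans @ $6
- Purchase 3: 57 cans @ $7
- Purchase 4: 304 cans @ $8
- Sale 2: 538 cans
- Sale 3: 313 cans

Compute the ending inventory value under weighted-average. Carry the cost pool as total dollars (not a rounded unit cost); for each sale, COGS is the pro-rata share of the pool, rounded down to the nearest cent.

After Beginning: 178 on hand, pool $1,424.00 (≈ $8.0000 each)
After Purchase 1: 445 on hand, pool $2,492.00 (≈ $5.6000 each)
Sale 1, sell 48: 48/445 × $2,492.00 → $268.80
After Purchase 2: 696 on hand, pool $4,017.20 (≈ $5.7718 each)
After Purchase 3: 753 on hand, pool $4,416.20 (≈ $5.8648 each)
After Purchase 4: 1057 on hand, pool $6,848.20 (≈ $6.4789 each)
Sale 2, sell 538: 538/1057 × $6,848.20 → $3,485.64
Sale 3, sell 313: 313/519 × $3,362.56 → $2,027.90
Total COGS = $268.80 + $3,485.64 + $2,027.90 = $5,782.34
Ending inventory (cost pool remaining) = $1,334.66

Ending inventory = $1,334.66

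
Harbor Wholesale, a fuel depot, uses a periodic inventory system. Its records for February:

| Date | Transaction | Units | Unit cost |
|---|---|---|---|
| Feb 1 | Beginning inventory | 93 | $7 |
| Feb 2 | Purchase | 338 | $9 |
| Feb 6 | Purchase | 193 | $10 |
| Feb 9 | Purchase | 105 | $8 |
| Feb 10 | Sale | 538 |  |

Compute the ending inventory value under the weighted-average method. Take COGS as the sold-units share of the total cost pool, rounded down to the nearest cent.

Ending inventory = $1,693.33

Feb 10, sell 538: 538/729 × $6,463.00 → $4,769.67
Ending inventory (cost pool remaining) = $1,693.33
Check: goods available $6,463.00 = COGS $4,769.67 + ending $1,693.33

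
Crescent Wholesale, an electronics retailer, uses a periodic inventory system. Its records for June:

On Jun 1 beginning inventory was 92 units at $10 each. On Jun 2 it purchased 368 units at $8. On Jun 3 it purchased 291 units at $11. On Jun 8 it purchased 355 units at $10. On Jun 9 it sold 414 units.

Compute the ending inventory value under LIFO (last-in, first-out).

Jun 9, 414 sold [LIFO — newest first]: 355 @ $10 + 59 @ $11 = $4,199
Ending inventory: 92 @ $10 + 368 @ $8 + 232 @ $11 = $6,416

Ending inventory = $6,416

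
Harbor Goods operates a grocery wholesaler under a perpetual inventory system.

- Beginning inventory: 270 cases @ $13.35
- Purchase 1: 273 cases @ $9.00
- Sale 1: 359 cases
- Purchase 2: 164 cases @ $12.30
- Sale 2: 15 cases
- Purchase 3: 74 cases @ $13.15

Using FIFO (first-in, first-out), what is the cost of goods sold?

COGS = $4,540.50

Sale 1 (359) [FIFO — oldest first]: 270 @ $13.35 + 89 @ $9.00 = $4,405.50
Sale 2 (15) [FIFO — oldest first]: 15 @ $9.00 = $135.00
Total COGS = $4,405.50 + $135.00 = $4,540.50
Ending inventory: 169 @ $9.00 + 164 @ $12.30 + 74 @ $13.15 = $4,511.30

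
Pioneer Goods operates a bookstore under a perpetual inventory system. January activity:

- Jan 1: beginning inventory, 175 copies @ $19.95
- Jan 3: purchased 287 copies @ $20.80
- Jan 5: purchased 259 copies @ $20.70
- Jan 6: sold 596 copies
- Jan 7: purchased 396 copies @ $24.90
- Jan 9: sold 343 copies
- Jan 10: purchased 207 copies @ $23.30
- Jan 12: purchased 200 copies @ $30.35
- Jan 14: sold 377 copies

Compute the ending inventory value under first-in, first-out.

Jan 6, 596 sold [FIFO — oldest first]: 175 @ $19.95 + 287 @ $20.80 + 134 @ $20.70 = $12,234.65
Jan 9, 343 sold [FIFO — oldest first]: 125 @ $20.70 + 218 @ $24.90 = $8,015.70
Jan 14, 377 sold [FIFO — oldest first]: 178 @ $24.90 + 199 @ $23.30 = $9,068.90
Total COGS = $12,234.65 + $8,015.70 + $9,068.90 = $29,319.25
Ending inventory: 8 @ $23.30 + 200 @ $30.35 = $6,256.40

Ending inventory = $6,256.40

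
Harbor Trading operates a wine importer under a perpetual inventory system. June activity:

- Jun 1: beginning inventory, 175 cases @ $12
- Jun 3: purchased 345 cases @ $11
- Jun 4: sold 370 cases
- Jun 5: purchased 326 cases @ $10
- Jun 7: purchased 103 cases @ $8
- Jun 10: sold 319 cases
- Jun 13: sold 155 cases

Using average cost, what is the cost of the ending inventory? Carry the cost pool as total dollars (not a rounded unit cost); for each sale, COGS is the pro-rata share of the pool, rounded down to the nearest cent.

After Jun 1: 175 on hand, pool $2,100.00 (≈ $12.0000 each)
After Jun 3: 520 on hand, pool $5,895.00 (≈ $11.3365 each)
Jun 4, sell 370: 370/520 × $5,895.00 → $4,194.51
After Jun 5: 476 on hand, pool $4,960.49 (≈ $10.4212 each)
After Jun 7: 579 on hand, pool $5,784.49 (≈ $9.9905 each)
Jun 10, sell 319: 319/579 × $5,784.49 → $3,186.96
Jun 13, sell 155: 155/260 × $2,597.53 → $1,548.52
Total COGS = $4,194.51 + $3,186.96 + $1,548.52 = $8,929.99
Ending inventory (cost pool remaining) = $1,049.01

Ending inventory = $1,049.01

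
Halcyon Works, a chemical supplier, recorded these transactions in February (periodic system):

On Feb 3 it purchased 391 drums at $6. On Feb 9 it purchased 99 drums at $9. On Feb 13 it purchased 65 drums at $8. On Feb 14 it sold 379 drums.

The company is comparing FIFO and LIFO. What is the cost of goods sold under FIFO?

COGS = $2,274

FIFO COGS: 379 @ $6 = $2,274
LIFO COGS: 65 @ $8 + 99 @ $9 + 215 @ $6 = $2,701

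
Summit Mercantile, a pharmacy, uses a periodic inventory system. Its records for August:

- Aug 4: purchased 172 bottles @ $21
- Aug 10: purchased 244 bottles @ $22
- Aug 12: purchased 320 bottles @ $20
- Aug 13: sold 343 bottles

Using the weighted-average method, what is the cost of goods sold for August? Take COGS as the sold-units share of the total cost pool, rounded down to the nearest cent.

COGS = $7,167.58

Aug 13, sell 343: 343/736 × $15,380.00 → $7,167.58
Ending inventory (cost pool remaining) = $8,212.42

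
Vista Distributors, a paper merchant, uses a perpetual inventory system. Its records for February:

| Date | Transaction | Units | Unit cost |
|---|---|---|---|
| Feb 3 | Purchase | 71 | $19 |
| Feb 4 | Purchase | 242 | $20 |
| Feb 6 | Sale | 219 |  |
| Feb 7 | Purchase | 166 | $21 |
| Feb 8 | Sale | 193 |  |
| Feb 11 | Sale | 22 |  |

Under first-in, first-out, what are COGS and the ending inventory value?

Feb 6, 219 sold [FIFO — oldest first]: 71 @ $19 + 148 @ $20 = $4,309
Feb 8, 193 sold [FIFO — oldest first]: 94 @ $20 + 99 @ $21 = $3,959
Feb 11, 22 sold [FIFO — oldest first]: 22 @ $21 = $462
Total COGS = $4,309 + $3,959 + $462 = $8,730
Ending inventory: 45 @ $21 = $945
Check: goods available $9,675 = COGS $8,730 + ending $945

COGS = $8,730; ending inventory = $945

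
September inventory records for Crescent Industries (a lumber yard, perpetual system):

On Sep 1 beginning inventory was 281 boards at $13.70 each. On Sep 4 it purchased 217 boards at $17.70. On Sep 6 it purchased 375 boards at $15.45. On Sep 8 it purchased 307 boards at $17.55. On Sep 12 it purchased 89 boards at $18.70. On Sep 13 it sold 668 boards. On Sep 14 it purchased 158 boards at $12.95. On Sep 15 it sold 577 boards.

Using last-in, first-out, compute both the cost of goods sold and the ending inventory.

COGS = $20,089.20; ending inventory = $2,493.40

Sep 13, 668 sold [LIFO — newest first]: 89 @ $18.70 + 307 @ $17.55 + 272 @ $15.45 = $11,254.55
Sep 15, 577 sold [LIFO — newest first]: 158 @ $12.95 + 103 @ $15.45 + 217 @ $17.70 + 99 @ $13.70 = $8,834.65
Total COGS = $11,254.55 + $8,834.65 = $20,089.20
Ending inventory: 182 @ $13.70 = $2,493.40
Check: goods available $22,582.60 = COGS $20,089.20 + ending $2,493.40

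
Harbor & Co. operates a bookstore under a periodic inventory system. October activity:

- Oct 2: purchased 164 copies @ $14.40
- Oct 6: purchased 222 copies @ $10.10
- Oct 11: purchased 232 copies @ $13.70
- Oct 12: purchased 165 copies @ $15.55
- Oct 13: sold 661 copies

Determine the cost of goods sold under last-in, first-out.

COGS = $8,591.15

Oct 13, 661 sold [LIFO — newest first]: 165 @ $15.55 + 232 @ $13.70 + 222 @ $10.10 + 42 @ $14.40 = $8,591.15
Ending inventory: 122 @ $14.40 = $1,756.80
Check: goods available $10,347.95 = COGS $8,591.15 + ending $1,756.80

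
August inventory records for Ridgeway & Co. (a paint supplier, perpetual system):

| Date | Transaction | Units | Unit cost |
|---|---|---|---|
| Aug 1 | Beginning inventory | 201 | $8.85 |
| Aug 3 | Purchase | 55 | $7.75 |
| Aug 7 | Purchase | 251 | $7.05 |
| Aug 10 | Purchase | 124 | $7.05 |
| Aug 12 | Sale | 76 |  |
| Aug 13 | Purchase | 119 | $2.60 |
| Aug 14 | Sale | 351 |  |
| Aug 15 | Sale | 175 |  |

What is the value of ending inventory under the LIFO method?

Aug 12, 76 sold [LIFO — newest first]: 76 @ $7.05 = $535.80
Aug 14, 351 sold [LIFO — newest first]: 119 @ $2.60 + 48 @ $7.05 + 184 @ $7.05 = $1,945.00
Aug 15, 175 sold [LIFO — newest first]: 67 @ $7.05 + 55 @ $7.75 + 53 @ $8.85 = $1,367.65
Total COGS = $535.80 + $1,945.00 + $1,367.65 = $3,848.45
Ending inventory: 148 @ $8.85 = $1,309.80
Check: goods available $5,158.25 = COGS $3,848.45 + ending $1,309.80

Ending inventory = $1,309.80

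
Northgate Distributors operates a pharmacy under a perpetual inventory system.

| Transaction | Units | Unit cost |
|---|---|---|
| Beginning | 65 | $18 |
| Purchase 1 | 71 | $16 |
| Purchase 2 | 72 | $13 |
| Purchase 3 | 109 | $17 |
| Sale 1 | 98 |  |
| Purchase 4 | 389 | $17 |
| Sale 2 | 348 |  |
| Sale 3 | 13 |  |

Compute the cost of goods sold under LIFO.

Sale 1 (98) [LIFO — newest first]: 98 @ $17 = $1,666
Sale 2 (348) [LIFO — newest first]: 348 @ $17 = $5,916
Sale 3 (13) [LIFO — newest first]: 13 @ $17 = $221
Total COGS = $1,666 + $5,916 + $221 = $7,803
Ending inventory: 65 @ $18 + 71 @ $16 + 72 @ $13 + 11 @ $17 + 28 @ $17 = $3,905

COGS = $7,803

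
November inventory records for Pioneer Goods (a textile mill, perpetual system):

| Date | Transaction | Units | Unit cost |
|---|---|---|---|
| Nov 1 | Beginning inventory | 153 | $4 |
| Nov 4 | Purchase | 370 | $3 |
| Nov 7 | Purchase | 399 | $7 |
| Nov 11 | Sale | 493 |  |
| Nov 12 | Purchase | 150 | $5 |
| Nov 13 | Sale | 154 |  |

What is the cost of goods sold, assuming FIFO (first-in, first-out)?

COGS = $2,590

Nov 11, 493 sold [FIFO — oldest first]: 153 @ $4 + 340 @ $3 = $1,632
Nov 13, 154 sold [FIFO — oldest first]: 30 @ $3 + 124 @ $7 = $958
Total COGS = $1,632 + $958 = $2,590
Ending inventory: 275 @ $7 + 150 @ $5 = $2,675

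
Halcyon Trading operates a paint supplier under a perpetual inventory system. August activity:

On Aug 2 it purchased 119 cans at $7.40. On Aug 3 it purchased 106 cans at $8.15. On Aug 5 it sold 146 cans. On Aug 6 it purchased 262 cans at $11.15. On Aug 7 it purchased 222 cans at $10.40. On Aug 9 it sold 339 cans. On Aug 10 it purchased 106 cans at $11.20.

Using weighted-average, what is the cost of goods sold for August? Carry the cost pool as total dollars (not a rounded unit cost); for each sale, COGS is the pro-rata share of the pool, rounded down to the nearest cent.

After Aug 2: 119 on hand, pool $880.60 (≈ $7.4000 each)
After Aug 3: 225 on hand, pool $1,744.50 (≈ $7.7533 each)
Aug 5, sell 146: 146/225 × $1,744.50 → $1,131.98
After Aug 6: 341 on hand, pool $3,533.82 (≈ $10.3631 each)
After Aug 7: 563 on hand, pool $5,842.62 (≈ $10.3777 each)
Aug 9, sell 339: 339/563 × $5,842.62 → $3,518.02
After Aug 10: 330 on hand, pool $3,511.80 (≈ $10.6418 each)
Total COGS = $1,131.98 + $3,518.02 = $4,650.00
Ending inventory (cost pool remaining) = $3,511.80

COGS = $4,650.00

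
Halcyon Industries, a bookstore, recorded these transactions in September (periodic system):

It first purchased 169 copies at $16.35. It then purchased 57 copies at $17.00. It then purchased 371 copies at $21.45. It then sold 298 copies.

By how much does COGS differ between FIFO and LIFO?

FIFO COGS: 169 @ $16.35 + 57 @ $17.00 + 72 @ $21.45 = $5,276.55
LIFO COGS: 298 @ $21.45 = $6,392.10
Difference = |$5,276.55 − $6,392.10| = $1,115.55

$1,115.55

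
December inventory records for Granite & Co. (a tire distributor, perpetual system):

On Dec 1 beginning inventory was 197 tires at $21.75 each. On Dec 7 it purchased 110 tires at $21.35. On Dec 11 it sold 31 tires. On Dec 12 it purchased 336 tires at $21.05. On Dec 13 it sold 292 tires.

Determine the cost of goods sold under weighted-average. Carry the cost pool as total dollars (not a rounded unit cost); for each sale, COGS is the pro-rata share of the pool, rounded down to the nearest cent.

After Dec 1: 197 on hand, pool $4,284.75 (≈ $21.7500 each)
After Dec 7: 307 on hand, pool $6,633.25 (≈ $21.6067 each)
Dec 11, sell 31: 31/307 × $6,633.25 → $669.80
After Dec 12: 612 on hand, pool $13,036.25 (≈ $21.3011 each)
Dec 13, sell 292: 292/612 × $13,036.25 → $6,219.91
Total COGS = $669.80 + $6,219.91 = $6,889.71
Ending inventory (cost pool remaining) = $6,816.34

COGS = $6,889.71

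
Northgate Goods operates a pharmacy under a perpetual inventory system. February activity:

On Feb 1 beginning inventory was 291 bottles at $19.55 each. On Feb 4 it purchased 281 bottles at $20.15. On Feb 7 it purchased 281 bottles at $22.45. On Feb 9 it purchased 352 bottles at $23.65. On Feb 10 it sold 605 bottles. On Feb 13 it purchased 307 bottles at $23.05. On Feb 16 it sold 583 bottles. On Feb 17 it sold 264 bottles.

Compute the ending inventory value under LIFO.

Ending inventory = $1,173.00

Feb 10, 605 sold [LIFO — newest first]: 352 @ $23.65 + 253 @ $22.45 = $14,004.65
Feb 16, 583 sold [LIFO — newest first]: 307 @ $23.05 + 28 @ $22.45 + 248 @ $20.15 = $12,702.15
Feb 17, 264 sold [LIFO — newest first]: 33 @ $20.15 + 231 @ $19.55 = $5,181.00
Total COGS = $14,004.65 + $12,702.15 + $5,181.00 = $31,887.80
Ending inventory: 60 @ $19.55 = $1,173.00
Check: goods available $33,060.80 = COGS $31,887.80 + ending $1,173.00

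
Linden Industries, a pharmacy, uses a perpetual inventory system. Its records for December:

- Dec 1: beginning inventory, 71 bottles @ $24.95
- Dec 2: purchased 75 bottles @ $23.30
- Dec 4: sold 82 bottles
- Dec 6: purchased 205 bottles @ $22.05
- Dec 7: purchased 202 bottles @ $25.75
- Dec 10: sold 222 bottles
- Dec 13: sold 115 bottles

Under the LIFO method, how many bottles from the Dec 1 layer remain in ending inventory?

64

Dec 4, 82 sold [LIFO — newest first]: 75 @ $23.30 + 7 @ $24.95 = $1,922.15
Dec 10, 222 sold [LIFO — newest first]: 202 @ $25.75 + 20 @ $22.05 = $5,642.50
Dec 13, 115 sold [LIFO — newest first]: 115 @ $22.05 = $2,535.75
Total COGS = $1,922.15 + $5,642.50 + $2,535.75 = $10,100.40
Ending inventory: 64 @ $24.95 + 70 @ $22.05 = $3,140.30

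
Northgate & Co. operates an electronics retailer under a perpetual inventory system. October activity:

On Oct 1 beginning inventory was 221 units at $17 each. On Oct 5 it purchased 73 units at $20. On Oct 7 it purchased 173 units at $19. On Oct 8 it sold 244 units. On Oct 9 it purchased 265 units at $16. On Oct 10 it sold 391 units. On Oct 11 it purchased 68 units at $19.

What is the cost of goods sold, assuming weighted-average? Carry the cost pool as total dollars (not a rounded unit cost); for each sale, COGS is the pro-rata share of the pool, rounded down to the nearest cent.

After Oct 1: 221 on hand, pool $3,757.00 (≈ $17.0000 each)
After Oct 5: 294 on hand, pool $5,217.00 (≈ $17.7449 each)
After Oct 7: 467 on hand, pool $8,504.00 (≈ $18.2099 each)
Oct 8, sell 244: 244/467 × $8,504.00 → $4,443.20
After Oct 9: 488 on hand, pool $8,300.80 (≈ $17.0098 each)
Oct 10, sell 391: 391/488 × $8,300.80 → $6,650.84
After Oct 11: 165 on hand, pool $2,941.96 (≈ $17.8301 each)
Total COGS = $4,443.20 + $6,650.84 = $11,094.04
Ending inventory (cost pool remaining) = $2,941.96

COGS = $11,094.04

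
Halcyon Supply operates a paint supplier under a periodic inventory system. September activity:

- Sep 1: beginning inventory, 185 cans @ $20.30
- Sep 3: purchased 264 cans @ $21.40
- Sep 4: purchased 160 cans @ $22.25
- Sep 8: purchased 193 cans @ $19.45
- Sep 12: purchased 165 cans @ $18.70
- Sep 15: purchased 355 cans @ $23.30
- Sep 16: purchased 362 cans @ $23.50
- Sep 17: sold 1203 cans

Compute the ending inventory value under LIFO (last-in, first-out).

Sep 17, 1203 sold [LIFO — newest first]: 362 @ $23.50 + 355 @ $23.30 + 165 @ $18.70 + 193 @ $19.45 + 128 @ $22.25 = $26,465.85
Ending inventory: 185 @ $20.30 + 264 @ $21.40 + 32 @ $22.25 = $10,117.10

Ending inventory = $10,117.10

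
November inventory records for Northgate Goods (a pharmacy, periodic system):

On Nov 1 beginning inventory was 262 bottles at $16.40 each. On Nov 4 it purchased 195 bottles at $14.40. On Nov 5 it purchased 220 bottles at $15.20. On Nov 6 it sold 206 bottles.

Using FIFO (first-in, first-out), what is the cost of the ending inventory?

Nov 6, 206 sold [FIFO — oldest first]: 206 @ $16.40 = $3,378.40
Ending inventory: 56 @ $16.40 + 195 @ $14.40 + 220 @ $15.20 = $7,070.40

Ending inventory = $7,070.40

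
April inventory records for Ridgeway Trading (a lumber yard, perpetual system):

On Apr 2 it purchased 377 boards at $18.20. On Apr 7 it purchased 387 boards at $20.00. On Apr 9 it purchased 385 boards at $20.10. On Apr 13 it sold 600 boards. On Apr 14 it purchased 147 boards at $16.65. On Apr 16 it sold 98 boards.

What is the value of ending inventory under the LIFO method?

Apr 13, 600 sold [LIFO — newest first]: 385 @ $20.10 + 215 @ $20.00 = $12,038.50
Apr 16, 98 sold [LIFO — newest first]: 98 @ $16.65 = $1,631.70
Total COGS = $12,038.50 + $1,631.70 = $13,670.20
Ending inventory: 377 @ $18.20 + 172 @ $20.00 + 49 @ $16.65 = $11,117.25

Ending inventory = $11,117.25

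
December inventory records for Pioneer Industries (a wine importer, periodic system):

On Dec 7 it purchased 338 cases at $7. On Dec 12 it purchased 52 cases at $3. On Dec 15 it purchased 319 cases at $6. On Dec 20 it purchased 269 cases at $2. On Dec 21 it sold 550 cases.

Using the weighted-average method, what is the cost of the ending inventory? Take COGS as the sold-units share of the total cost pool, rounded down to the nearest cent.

Ending inventory = $2,176.77

Dec 21, sell 550: 550/978 × $4,974.00 → $2,797.23
Ending inventory (cost pool remaining) = $2,176.77
Check: goods available $4,974.00 = COGS $2,797.23 + ending $2,176.77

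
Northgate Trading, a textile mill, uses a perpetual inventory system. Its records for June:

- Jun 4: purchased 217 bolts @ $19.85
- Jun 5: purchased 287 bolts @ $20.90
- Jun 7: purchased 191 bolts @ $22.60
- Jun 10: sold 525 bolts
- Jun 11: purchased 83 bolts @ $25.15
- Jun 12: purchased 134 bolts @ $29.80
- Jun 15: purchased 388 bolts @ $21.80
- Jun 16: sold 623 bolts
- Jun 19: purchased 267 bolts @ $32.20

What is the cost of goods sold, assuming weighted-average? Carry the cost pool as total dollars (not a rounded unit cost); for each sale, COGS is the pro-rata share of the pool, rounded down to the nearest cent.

COGS = $25,608.37

After Jun 4: 217 on hand, pool $4,307.45 (≈ $19.8500 each)
After Jun 5: 504 on hand, pool $10,305.75 (≈ $20.4479 each)
After Jun 7: 695 on hand, pool $14,622.35 (≈ $21.0394 each)
Jun 10, sell 525: 525/695 × $14,622.35 → $11,045.66
After Jun 11: 253 on hand, pool $5,664.14 (≈ $22.3879 each)
After Jun 12: 387 on hand, pool $9,657.34 (≈ $24.9544 each)
After Jun 15: 775 on hand, pool $18,115.74 (≈ $23.3751 each)
Jun 16, sell 623: 623/775 × $18,115.74 → $14,562.71
After Jun 19: 419 on hand, pool $12,150.43 (≈ $28.9986 each)
Total COGS = $11,045.66 + $14,562.71 = $25,608.37
Ending inventory (cost pool remaining) = $12,150.43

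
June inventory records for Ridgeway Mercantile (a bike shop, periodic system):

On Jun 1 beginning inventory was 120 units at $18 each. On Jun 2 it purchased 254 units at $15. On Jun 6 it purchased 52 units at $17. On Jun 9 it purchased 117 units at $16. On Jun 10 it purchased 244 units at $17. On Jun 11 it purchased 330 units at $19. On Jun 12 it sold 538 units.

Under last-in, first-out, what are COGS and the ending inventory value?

Jun 12, 538 sold [LIFO — newest first]: 330 @ $19 + 208 @ $17 = $9,806
Ending inventory: 120 @ $18 + 254 @ $15 + 52 @ $17 + 117 @ $16 + 36 @ $17 = $9,338
Check: goods available $19,144 = COGS $9,806 + ending $9,338

COGS = $9,806; ending inventory = $9,338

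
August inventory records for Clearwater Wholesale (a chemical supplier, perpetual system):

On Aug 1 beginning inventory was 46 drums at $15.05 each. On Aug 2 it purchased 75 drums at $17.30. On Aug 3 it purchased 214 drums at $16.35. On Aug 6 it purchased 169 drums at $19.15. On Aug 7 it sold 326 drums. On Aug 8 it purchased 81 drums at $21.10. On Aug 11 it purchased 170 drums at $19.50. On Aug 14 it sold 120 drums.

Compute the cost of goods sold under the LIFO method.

COGS = $8,143.30

Aug 7, 326 sold [LIFO — newest first]: 169 @ $19.15 + 157 @ $16.35 = $5,803.30
Aug 14, 120 sold [LIFO — newest first]: 120 @ $19.50 = $2,340.00
Total COGS = $5,803.30 + $2,340.00 = $8,143.30
Ending inventory: 46 @ $15.05 + 75 @ $17.30 + 57 @ $16.35 + 81 @ $21.10 + 50 @ $19.50 = $5,605.85
Check: goods available $13,749.15 = COGS $8,143.30 + ending $5,605.85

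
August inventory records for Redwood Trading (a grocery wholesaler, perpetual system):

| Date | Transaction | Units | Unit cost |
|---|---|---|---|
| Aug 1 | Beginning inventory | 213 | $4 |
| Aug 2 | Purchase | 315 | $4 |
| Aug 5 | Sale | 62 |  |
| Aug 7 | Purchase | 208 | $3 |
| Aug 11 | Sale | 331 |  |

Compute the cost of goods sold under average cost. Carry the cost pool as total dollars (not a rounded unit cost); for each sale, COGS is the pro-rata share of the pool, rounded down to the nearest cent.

After Aug 1: 213 on hand, pool $852.00 (≈ $4.0000 each)
After Aug 2: 528 on hand, pool $2,112.00 (≈ $4.0000 each)
Aug 5, sell 62: 62/528 × $2,112.00 → $248.00
After Aug 7: 674 on hand, pool $2,488.00 (≈ $3.6914 each)
Aug 11, sell 331: 331/674 × $2,488.00 → $1,221.85
Total COGS = $248.00 + $1,221.85 = $1,469.85
Ending inventory (cost pool remaining) = $1,266.15
Check: goods available $2,736.00 = COGS $1,469.85 + ending $1,266.15

COGS = $1,469.85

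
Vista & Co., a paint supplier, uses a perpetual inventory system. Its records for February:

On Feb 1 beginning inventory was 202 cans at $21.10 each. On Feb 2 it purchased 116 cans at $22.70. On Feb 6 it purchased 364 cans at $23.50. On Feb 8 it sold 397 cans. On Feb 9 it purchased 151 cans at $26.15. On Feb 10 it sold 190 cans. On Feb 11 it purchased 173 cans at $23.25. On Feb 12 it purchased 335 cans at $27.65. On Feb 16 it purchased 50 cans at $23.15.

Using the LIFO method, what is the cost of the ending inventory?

Ending inventory = $19,703.50

Feb 8, 397 sold [LIFO — newest first]: 364 @ $23.50 + 33 @ $22.70 = $9,303.10
Feb 10, 190 sold [LIFO — newest first]: 151 @ $26.15 + 39 @ $22.70 = $4,833.95
Total COGS = $9,303.10 + $4,833.95 = $14,137.05
Ending inventory: 202 @ $21.10 + 44 @ $22.70 + 173 @ $23.25 + 335 @ $27.65 + 50 @ $23.15 = $19,703.50
Check: goods available $33,840.55 = COGS $14,137.05 + ending $19,703.50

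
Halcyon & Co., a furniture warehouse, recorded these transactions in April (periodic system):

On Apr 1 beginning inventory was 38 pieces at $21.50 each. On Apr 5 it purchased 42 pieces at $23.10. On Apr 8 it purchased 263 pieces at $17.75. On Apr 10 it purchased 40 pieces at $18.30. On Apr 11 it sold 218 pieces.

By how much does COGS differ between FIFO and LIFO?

FIFO COGS: 38 @ $21.50 + 42 @ $23.10 + 138 @ $17.75 = $4,236.70
LIFO COGS: 40 @ $18.30 + 178 @ $17.75 = $3,891.50
Difference = |$4,236.70 − $3,891.50| = $345.20

$345.20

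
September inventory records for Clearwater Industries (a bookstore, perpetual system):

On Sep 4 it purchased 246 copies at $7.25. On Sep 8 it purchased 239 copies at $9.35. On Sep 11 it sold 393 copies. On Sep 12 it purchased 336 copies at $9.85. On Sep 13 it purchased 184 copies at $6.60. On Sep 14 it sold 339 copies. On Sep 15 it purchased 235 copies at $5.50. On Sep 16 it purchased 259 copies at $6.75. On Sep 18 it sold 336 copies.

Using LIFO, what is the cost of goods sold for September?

Sep 11, 393 sold [LIFO — newest first]: 239 @ $9.35 + 154 @ $7.25 = $3,351.15
Sep 14, 339 sold [LIFO — newest first]: 184 @ $6.60 + 155 @ $9.85 = $2,741.15
Sep 18, 336 sold [LIFO — newest first]: 259 @ $6.75 + 77 @ $5.50 = $2,171.75
Total COGS = $3,351.15 + $2,741.15 + $2,171.75 = $8,264.05
Ending inventory: 92 @ $7.25 + 181 @ $9.85 + 158 @ $5.50 = $3,318.85

COGS = $8,264.05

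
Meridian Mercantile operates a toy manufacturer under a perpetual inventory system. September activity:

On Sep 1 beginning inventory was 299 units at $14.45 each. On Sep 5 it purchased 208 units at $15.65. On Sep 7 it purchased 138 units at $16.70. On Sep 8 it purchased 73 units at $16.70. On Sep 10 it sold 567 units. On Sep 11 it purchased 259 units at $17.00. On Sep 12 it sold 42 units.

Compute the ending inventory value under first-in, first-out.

Ending inventory = $6,223.30

Sep 10, 567 sold [FIFO — oldest first]: 299 @ $14.45 + 208 @ $15.65 + 60 @ $16.70 = $8,577.75
Sep 12, 42 sold [FIFO — oldest first]: 42 @ $16.70 = $701.40
Total COGS = $8,577.75 + $701.40 = $9,279.15
Ending inventory: 36 @ $16.70 + 73 @ $16.70 + 259 @ $17.00 = $6,223.30
Check: goods available $15,502.45 = COGS $9,279.15 + ending $6,223.30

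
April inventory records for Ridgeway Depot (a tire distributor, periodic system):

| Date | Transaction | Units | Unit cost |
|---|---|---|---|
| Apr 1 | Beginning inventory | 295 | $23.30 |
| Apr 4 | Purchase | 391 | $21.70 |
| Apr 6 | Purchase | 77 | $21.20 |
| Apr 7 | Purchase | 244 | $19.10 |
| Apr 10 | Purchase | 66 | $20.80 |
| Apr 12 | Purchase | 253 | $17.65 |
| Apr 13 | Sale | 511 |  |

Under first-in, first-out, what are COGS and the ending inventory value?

COGS = $11,560.70; ending inventory = $15,928.55

Apr 13, 511 sold [FIFO — oldest first]: 295 @ $23.30 + 216 @ $21.70 = $11,560.70
Ending inventory: 175 @ $21.70 + 77 @ $21.20 + 244 @ $19.10 + 66 @ $20.80 + 253 @ $17.65 = $15,928.55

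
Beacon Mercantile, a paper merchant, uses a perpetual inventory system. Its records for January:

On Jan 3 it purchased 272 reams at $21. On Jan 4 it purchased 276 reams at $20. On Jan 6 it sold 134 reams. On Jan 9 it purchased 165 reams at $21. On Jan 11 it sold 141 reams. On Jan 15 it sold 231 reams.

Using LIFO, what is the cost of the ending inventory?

Ending inventory = $4,347

Jan 6, 134 sold [LIFO — newest first]: 134 @ $20 = $2,680
Jan 11, 141 sold [LIFO — newest first]: 141 @ $21 = $2,961
Jan 15, 231 sold [LIFO — newest first]: 24 @ $21 + 142 @ $20 + 65 @ $21 = $4,709
Total COGS = $2,680 + $2,961 + $4,709 = $10,350
Ending inventory: 207 @ $21 = $4,347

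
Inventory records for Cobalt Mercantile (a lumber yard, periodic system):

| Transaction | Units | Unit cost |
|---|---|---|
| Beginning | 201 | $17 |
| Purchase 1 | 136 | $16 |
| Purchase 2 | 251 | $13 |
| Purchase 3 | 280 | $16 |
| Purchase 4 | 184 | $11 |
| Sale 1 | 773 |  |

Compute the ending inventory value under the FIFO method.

Sale 1 (773) [FIFO — oldest first]: 201 @ $17 + 136 @ $16 + 251 @ $13 + 185 @ $16 = $11,816
Ending inventory: 95 @ $16 + 184 @ $11 = $3,544

Ending inventory = $3,544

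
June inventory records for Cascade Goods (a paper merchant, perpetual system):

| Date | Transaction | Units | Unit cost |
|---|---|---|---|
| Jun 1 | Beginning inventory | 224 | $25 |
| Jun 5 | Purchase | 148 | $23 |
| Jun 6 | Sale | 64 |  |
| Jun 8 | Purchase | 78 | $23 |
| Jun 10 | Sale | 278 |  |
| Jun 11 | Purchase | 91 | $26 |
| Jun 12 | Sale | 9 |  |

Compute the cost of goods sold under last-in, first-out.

COGS = $8,332

Jun 6, 64 sold [LIFO — newest first]: 64 @ $23 = $1,472
Jun 10, 278 sold [LIFO — newest first]: 78 @ $23 + 84 @ $23 + 116 @ $25 = $6,626
Jun 12, 9 sold [LIFO — newest first]: 9 @ $26 = $234
Total COGS = $1,472 + $6,626 + $234 = $8,332
Ending inventory: 108 @ $25 + 82 @ $26 = $4,832
Check: goods available $13,164 = COGS $8,332 + ending $4,832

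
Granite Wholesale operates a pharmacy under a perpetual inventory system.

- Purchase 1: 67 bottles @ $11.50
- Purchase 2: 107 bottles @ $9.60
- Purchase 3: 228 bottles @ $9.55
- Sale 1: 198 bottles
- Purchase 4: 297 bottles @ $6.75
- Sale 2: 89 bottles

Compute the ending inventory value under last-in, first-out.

Ending inventory = $3,488.20

Sale 1 (198) [LIFO — newest first]: 198 @ $9.55 = $1,890.90
Sale 2 (89) [LIFO — newest first]: 89 @ $6.75 = $600.75
Total COGS = $1,890.90 + $600.75 = $2,491.65
Ending inventory: 67 @ $11.50 + 107 @ $9.60 + 30 @ $9.55 + 208 @ $6.75 = $3,488.20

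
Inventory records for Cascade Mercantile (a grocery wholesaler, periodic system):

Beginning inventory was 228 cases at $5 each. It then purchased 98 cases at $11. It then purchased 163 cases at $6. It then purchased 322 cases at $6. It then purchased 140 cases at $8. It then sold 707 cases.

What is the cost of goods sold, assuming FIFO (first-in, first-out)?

COGS = $4,504

Sale 1 (707) [FIFO — oldest first]: 228 @ $5 + 98 @ $11 + 163 @ $6 + 218 @ $6 = $4,504
Ending inventory: 104 @ $6 + 140 @ $8 = $1,744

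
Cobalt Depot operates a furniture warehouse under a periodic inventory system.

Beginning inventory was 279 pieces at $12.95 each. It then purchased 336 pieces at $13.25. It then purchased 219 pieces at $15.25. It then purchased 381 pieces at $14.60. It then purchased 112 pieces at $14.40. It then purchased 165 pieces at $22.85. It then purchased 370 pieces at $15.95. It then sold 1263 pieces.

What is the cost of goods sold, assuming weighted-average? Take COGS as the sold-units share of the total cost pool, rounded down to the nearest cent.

Sale 1, sell 1263: 1263/1862 × $28,251.95 → $19,163.37
Ending inventory (cost pool remaining) = $9,088.58

COGS = $19,163.37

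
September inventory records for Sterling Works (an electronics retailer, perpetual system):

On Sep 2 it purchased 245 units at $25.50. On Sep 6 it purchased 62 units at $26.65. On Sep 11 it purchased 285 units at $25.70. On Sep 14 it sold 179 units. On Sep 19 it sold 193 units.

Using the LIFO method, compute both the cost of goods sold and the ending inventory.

COGS = $9,614.30; ending inventory = $5,610.00

Sep 14, 179 sold [LIFO — newest first]: 179 @ $25.70 = $4,600.30
Sep 19, 193 sold [LIFO — newest first]: 106 @ $25.70 + 62 @ $26.65 + 25 @ $25.50 = $5,014.00
Total COGS = $4,600.30 + $5,014.00 = $9,614.30
Ending inventory: 220 @ $25.50 = $5,610.00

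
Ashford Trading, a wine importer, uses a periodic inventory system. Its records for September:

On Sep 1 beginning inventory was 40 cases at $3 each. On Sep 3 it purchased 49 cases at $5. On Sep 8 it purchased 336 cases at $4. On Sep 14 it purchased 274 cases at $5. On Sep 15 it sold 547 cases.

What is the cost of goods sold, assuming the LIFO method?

Sep 15, 547 sold [LIFO — newest first]: 274 @ $5 + 273 @ $4 = $2,462
Ending inventory: 40 @ $3 + 49 @ $5 + 63 @ $4 = $617

COGS = $2,462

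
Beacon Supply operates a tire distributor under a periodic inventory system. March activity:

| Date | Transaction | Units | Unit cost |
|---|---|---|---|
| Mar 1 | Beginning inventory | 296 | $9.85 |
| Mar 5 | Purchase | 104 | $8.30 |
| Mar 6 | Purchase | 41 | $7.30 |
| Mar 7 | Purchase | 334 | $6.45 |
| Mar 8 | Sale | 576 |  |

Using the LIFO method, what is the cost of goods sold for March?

Mar 8, 576 sold [LIFO — newest first]: 334 @ $6.45 + 41 @ $7.30 + 104 @ $8.30 + 97 @ $9.85 = $4,272.25
Ending inventory: 199 @ $9.85 = $1,960.15
Check: goods available $6,232.40 = COGS $4,272.25 + ending $1,960.15

COGS = $4,272.25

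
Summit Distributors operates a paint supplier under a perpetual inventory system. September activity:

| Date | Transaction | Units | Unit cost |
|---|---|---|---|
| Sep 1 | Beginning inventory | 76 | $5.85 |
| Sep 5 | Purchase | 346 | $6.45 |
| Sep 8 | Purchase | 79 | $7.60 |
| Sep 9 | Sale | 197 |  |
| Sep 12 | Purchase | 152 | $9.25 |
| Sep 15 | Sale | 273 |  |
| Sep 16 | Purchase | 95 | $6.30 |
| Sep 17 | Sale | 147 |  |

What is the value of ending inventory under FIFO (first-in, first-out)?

Ending inventory = $931.50

Sep 9, 197 sold [FIFO — oldest first]: 76 @ $5.85 + 121 @ $6.45 = $1,225.05
Sep 15, 273 sold [FIFO — oldest first]: 225 @ $6.45 + 48 @ $7.60 = $1,816.05
Sep 17, 147 sold [FIFO — oldest first]: 31 @ $7.60 + 116 @ $9.25 = $1,308.60
Total COGS = $1,225.05 + $1,816.05 + $1,308.60 = $4,349.70
Ending inventory: 36 @ $9.25 + 95 @ $6.30 = $931.50
Check: goods available $5,281.20 = COGS $4,349.70 + ending $931.50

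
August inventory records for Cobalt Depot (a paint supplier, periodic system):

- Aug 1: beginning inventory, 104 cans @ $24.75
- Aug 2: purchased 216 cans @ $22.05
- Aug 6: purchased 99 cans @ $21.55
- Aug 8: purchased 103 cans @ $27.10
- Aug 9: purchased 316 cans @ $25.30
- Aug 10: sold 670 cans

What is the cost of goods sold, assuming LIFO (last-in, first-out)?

Aug 10, 670 sold [LIFO — newest first]: 316 @ $25.30 + 103 @ $27.10 + 99 @ $21.55 + 152 @ $22.05 = $16,271.15
Ending inventory: 104 @ $24.75 + 64 @ $22.05 = $3,985.20
Check: goods available $20,256.35 = COGS $16,271.15 + ending $3,985.20

COGS = $16,271.15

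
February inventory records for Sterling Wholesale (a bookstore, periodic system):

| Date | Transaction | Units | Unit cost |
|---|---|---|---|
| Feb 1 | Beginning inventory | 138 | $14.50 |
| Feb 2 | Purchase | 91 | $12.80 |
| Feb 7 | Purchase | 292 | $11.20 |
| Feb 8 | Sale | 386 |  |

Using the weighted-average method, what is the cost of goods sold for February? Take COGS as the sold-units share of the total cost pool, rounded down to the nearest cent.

COGS = $4,768.47

Feb 8, sell 386: 386/521 × $6,436.20 → $4,768.47
Ending inventory (cost pool remaining) = $1,667.73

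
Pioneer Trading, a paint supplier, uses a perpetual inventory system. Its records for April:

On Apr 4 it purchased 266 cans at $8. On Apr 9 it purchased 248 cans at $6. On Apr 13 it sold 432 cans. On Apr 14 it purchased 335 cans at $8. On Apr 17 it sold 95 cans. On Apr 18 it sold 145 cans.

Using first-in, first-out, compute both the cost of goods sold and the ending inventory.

COGS = $4,880; ending inventory = $1,416

Apr 13, 432 sold [FIFO — oldest first]: 266 @ $8 + 166 @ $6 = $3,124
Apr 17, 95 sold [FIFO — oldest first]: 82 @ $6 + 13 @ $8 = $596
Apr 18, 145 sold [FIFO — oldest first]: 145 @ $8 = $1,160
Total COGS = $3,124 + $596 + $1,160 = $4,880
Ending inventory: 177 @ $8 = $1,416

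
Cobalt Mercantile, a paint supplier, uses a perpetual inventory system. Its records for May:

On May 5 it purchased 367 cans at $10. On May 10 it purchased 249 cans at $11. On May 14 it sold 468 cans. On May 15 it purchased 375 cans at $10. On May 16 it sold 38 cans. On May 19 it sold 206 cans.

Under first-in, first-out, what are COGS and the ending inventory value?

COGS = $7,369; ending inventory = $2,790

May 14, 468 sold [FIFO — oldest first]: 367 @ $10 + 101 @ $11 = $4,781
May 16, 38 sold [FIFO — oldest first]: 38 @ $11 = $418
May 19, 206 sold [FIFO — oldest first]: 110 @ $11 + 96 @ $10 = $2,170
Total COGS = $4,781 + $418 + $2,170 = $7,369
Ending inventory: 279 @ $10 = $2,790
Check: goods available $10,159 = COGS $7,369 + ending $2,790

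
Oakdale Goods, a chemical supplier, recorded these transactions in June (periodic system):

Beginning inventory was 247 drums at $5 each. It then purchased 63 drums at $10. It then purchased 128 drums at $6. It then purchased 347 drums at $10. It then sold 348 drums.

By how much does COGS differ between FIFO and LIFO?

$1,383

FIFO COGS: 247 @ $5 + 63 @ $10 + 38 @ $6 = $2,093
LIFO COGS: 347 @ $10 + 1 @ $6 = $3,476
Difference = |$2,093 − $3,476| = $1,383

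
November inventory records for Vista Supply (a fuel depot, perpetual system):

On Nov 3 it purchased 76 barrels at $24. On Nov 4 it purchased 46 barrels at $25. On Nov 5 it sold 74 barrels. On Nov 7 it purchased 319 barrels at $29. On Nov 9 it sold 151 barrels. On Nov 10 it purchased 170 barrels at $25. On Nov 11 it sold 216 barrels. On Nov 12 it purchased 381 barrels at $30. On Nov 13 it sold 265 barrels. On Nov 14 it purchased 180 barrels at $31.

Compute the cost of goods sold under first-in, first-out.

Nov 5, 74 sold [FIFO — oldest first]: 74 @ $24 = $1,776
Nov 9, 151 sold [FIFO — oldest first]: 2 @ $24 + 46 @ $25 + 103 @ $29 = $4,185
Nov 11, 216 sold [FIFO — oldest first]: 216 @ $29 = $6,264
Nov 13, 265 sold [FIFO — oldest first]: 170 @ $25 + 95 @ $30 = $7,100
Total COGS = $1,776 + $4,185 + $6,264 + $7,100 = $19,325
Ending inventory: 286 @ $30 + 180 @ $31 = $14,160

COGS = $19,325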